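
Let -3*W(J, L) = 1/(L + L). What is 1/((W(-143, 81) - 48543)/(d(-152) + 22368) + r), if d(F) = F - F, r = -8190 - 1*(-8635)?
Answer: 10870848/4813935461 ≈ 0.0022582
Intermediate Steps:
r = 445 (r = -8190 + 8635 = 445)
W(J, L) = -1/(6*L) (W(J, L) = -1/(3*(L + L)) = -1/(2*L)/3 = -1/(6*L))
d(F) = 0
1/((W(-143, 81) - 48543)/(d(-152) + 22368) + r) = 1/((-⅙/81 - 48543)/(0 + 22368) + 445) = 1/((-⅙*1/81 - 48543)/22368 + 445) = 1/((-1/486 - 48543)*(1/22368) + 445) = 1/(-23591899/486*1/22368 + 445) = 1/(-23591899/10870848 + 445) = 1/(4813935461/10870848) = 10870848/4813935461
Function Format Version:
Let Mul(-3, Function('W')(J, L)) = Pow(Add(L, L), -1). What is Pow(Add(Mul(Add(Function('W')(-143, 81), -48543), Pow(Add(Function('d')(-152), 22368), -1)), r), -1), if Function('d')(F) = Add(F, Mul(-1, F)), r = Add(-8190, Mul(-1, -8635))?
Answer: Rational(10870848, 4813935461) ≈ 0.0022582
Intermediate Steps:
r = 445 (r = Add(-8190, 8635) = 445)
Function('W')(J, L) = Mul(Rational(-1, 6), Pow(L, -1)) (Function('W')(J, L) = Mul(Rational(-1, 3), Pow(Add(L, L), -1)) = Mul(Rational(-1, 3), Pow(Mul(2, L), -1)) = Mul(Rational(-1, 3), Mul(Rational(1, 2), Pow(L, -1))) = Mul(Rational(-1, 6), Pow(L, -1)))
Function('d')(F) = 0
Pow(Add(Mul(Add(Function('W')(-143, 81), -48543), Pow(Add(Function('d')(-152), 22368), -1)), r), -1) = Pow(Add(Mul(Add(Mul(Rational(-1, 6), Pow(81, -1)), -48543), Pow(Add(0, 22368), -1)), 445), -1) = Pow(Add(Mul(Add(Mul(Rational(-1, 6), Rational(1, 81)), -48543), Pow(22368, -1)), 445), -1) = Pow(Add(Mul(Add(Rational(-1, 486), -48543), Rational(1, 22368)), 445), -1) = Pow(Add(Mul(Rational(-23591899, 486), Rational(1, 22368)), 445), -1) = Pow(Add(Rational(-23591899, 10870848), 445), -1) = Pow(Rational(4813935461, 10870848), -1) = Rational(10870848, 4813935461)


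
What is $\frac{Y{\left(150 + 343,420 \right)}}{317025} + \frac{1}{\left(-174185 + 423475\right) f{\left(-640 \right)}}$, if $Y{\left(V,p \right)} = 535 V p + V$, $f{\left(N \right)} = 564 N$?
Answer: $\frac{132909063113886589}{380361177676800} \approx 349.43$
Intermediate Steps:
$Y{\left(V,p \right)} = V + 535 V p$ ($Y{\left(V,p \right)} = 535 V p + V = V + 535 V p$)
$\frac{Y{\left(150 + 343,420 \right)}}{317025} + \frac{1}{\left(-174185 + 423475\right) f{\left(-640 \right)}} = \frac{\left(150 + 343\right) \left(1 + 535 \cdot 420\right)}{317025} + \frac{1}{\left(-174185 + 423475\right) 564 \left(-640\right)} = 493 \left(1 + 224700\right) \frac{1}{317025} + \frac{1}{249290 \left(-360960\right)} = 493 \cdot 224701 \cdot \frac{1}{317025} + \frac{1}{249290} \left(- \frac{1}{360960}\right) = 110777593 \cdot \frac{1}{317025} - \frac{1}{89983718400} = \frac{110777593}{317025} - \frac{1}{89983718400} = \frac{132909063113886589}{380361177676800}$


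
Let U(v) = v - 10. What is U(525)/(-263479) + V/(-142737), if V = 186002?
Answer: -49081130513/37608202023 ≈ -1.3051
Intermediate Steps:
U(v) = -10 + v
U(525)/(-263479) + V/(-142737) = (-10 + 525)/(-263479) + 186002/(-142737) = 515*(-1/263479) + 186002*(-1/142737) = -515/263479 - 186002/142737 = -49081130513/37608202023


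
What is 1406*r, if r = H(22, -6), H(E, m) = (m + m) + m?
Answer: -25308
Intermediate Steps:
H(E, m) = 3*m (H(E, m) = 2*m + m = 3*m)
r = -18 (r = 3*(-6) = -18)
1406*r = 1406*(-18) = -25308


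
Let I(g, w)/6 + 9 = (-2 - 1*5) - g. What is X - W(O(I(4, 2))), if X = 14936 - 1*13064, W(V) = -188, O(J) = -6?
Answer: 2060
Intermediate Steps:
I(g, w) = -96 - 6*g (I(g, w) = -54 + 6*((-2 - 1*5) - g) = -54 + 6*((-2 - 5) - g) = -54 + 6*(-7 - g) = -54 + (-42 - 6*g) = -96 - 6*g)
X = 1872 (X = 14936 - 13064 = 1872)
X - W(O(I(4, 2))) = 1872 - 1*(-188) = 1872 + 188 = 2060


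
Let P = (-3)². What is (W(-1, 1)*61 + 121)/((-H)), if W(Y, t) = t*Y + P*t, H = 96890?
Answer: -609/96890 ≈ -0.0062855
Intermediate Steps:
P = 9
W(Y, t) = 9*t + Y*t (W(Y, t) = t*Y + 9*t = Y*t + 9*t = 9*t + Y*t)
(W(-1, 1)*61 + 121)/((-H)) = ((1*(9 - 1))*61 + 121)/((-1*96890)) = ((1*8)*61 + 121)/(-96890) = (8*61 + 121)*(-1/96890) = (488 + 121)*(-1/96890) = 609*(-1/96890) = -609/96890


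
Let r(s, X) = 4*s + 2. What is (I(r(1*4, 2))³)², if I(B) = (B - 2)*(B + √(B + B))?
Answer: 3206175906594816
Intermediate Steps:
r(s, X) = 2 + 4*s
I(B) = (-2 + B)*(B + √2*√B) (I(B) = (-2 + B)*(B + √(2*B)) = (-2 + B)*(B + √2*√B))
(I(r(1*4, 2))³)² = (((2 + 4*(1*4))² - 2*(2 + 4*(1*4)) + √2*(2 + 4*(1*4))^(3/2) - 2*√2*√(2 + 4*(1*4)))³)² = (((2 + 4*4)² - 2*(2 + 4*4) + √2*(2 + 4*4)^(3/2) - 2*√2*√(2 + 4*4))³)² = (((2 + 16)² - 2*(2 + 16) + √2*(2 + 16)^(3/2) - 2*√2*√(2 + 16))³)² = ((18² - 2*18 + √2*18^(3/2) - 2*√2*√18)³)² = ((324 - 36 + √2*(54*√2) - 2*√2*3*√2)³)² = ((324 - 36 + 108 - 12)³)² = (384³)² = 56623104² = 3206175906594816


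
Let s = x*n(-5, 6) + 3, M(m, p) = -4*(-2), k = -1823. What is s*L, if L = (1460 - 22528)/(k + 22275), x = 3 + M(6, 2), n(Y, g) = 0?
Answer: -15801/5113 ≈ -3.0904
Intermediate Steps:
M(m, p) = 8
x = 11 (x = 3 + 8 = 11)
s = 3 (s = 11*0 + 3 = 0 + 3 = 3)
L = -5267/5113 (L = (1460 - 22528)/(-1823 + 22275) = -21068/20452 = -21068*1/20452 = -5267/5113 ≈ -1.0301)
s*L = 3*(-5267/5113) = -15801/5113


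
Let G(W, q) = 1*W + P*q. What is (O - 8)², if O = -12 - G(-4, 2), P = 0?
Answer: 256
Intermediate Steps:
G(W, q) = W (G(W, q) = 1*W + 0*q = W + 0 = W)
O = -8 (O = -12 - 1*(-4) = -12 + 4 = -8)
(O - 8)² = (-8 - 8)² = (-16)² = 256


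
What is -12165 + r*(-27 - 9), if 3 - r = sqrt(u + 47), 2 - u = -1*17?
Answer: -12273 + 36*sqrt(66) ≈ -11981.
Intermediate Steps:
u = 19 (u = 2 - (-1)*17 = 2 - 1*(-17) = 2 + 17 = 19)
r = 3 - sqrt(66) (r = 3 - sqrt(19 + 47) = 3 - sqrt(66) ≈ -5.1240)
-12165 + r*(-27 - 9) = -12165 + (3 - sqrt(66))*(-27 - 9) = -12165 + (3 - sqrt(66))*(-36) = -12165 + (-108 + 36*sqrt(66)) = -12273 + 36*sqrt(66)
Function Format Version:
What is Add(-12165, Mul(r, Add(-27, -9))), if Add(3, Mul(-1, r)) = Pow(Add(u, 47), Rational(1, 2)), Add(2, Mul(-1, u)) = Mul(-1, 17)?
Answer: Add(-12273, Mul(36, Pow(66, Rational(1, 2)))) ≈ -11981.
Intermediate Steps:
u = 19 (u = Add(2, Mul(-1, Mul(-1, 17))) = Add(2, Mul(-1, -17)) = Add(2, 17) = 19)
r = Add(3, Mul(-1, Pow(66, Rational(1, 2)))) (r = Add(3, Mul(-1, Pow(Add(19, 47), Rational(1, 2)))) = Add(3, Mul(-1, Pow(66, Rational(1, 2)))) ≈ -5.1240)
Add(-12165, Mul(r, Add(-27, -9))) = Add(-12165, Mul(Add(3, Mul(-1, Pow(66, Rational(1, 2)))), Add(-27, -9))) = Add(-12165, Mul(Add(3, Mul(-1, Pow(66, Rational(1, 2)))), -36)) = Add(-12165, Add(-108, Mul(36, Pow(66, Rational(1, 2))))) = Add(-12273, Mul(36, Pow(66, Rational(1, 2))))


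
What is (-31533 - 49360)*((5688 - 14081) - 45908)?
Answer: 4392570793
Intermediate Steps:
(-31533 - 49360)*((5688 - 14081) - 45908) = -80893*(-8393 - 45908) = -80893*(-54301) = 4392570793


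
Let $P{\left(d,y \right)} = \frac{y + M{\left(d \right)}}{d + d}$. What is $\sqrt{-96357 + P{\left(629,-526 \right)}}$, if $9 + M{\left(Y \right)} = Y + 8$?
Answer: $\frac{3 i \sqrt{14656958}}{37} \approx 310.41 i$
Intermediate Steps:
$M{\left(Y \right)} = -1 + Y$ ($M{\left(Y \right)} = -9 + \left(Y + 8\right) = -9 + \left(8 + Y\right) = -1 + Y$)
$P{\left(d,y \right)} = \frac{-1 + d + y}{2 d}$ ($P{\left(d,y \right)} = \frac{y + \left(-1 + d\right)}{d + d} = \frac{-1 + d + y}{2 d}$)
$\sqrt{-96357 + P{\left(629,-526 \right)}} = \sqrt{-96357 + \frac{-1 + 629 - 526}{2 \cdot 629}} = \sqrt{-96357 + \frac{1}{2} \cdot \frac{1}{629} \cdot 102} = \sqrt{-96357 + \frac{3}{37}} = \sqrt{- \frac{3565206}{37}} = \frac{3 i \sqrt{14656958}}{37}$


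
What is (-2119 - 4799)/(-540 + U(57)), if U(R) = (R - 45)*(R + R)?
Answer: -1153/138 ≈ -8.3551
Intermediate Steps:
U(R) = 2*R*(-45 + R) (U(R) = (-45 + R)*(2*R) = 2*R*(-45 + R))
(-2119 - 4799)/(-540 + U(57)) = (-2119 - 4799)/(-540 + 2*57*(-45 + 57)) = -6918/(-540 + 2*57*12) = -6918/(-540 + 1368) = -6918/828 = -6918*1/828 = -1153/138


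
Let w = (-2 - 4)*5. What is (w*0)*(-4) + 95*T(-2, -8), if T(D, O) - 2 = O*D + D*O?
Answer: 3230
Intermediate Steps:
T(D, O) = 2 + 2*D*O (T(D, O) = 2 + (O*D + D*O) = 2 + (D*O + D*O) = 2 + 2*D*O)
w = -30 (w = -6*5 = -30)
(w*0)*(-4) + 95*T(-2, -8) = -30*0*(-4) + 95*(2 + 2*(-2)*(-8)) = 0*(-4) + 95*(2 + 32) = 0 + 95*34 = 0 + 3230 = 3230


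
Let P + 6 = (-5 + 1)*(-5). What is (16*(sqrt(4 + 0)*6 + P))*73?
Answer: 30368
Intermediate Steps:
P = 14 (P = -6 + (-5 + 1)*(-5) = -6 - 4*(-5) = -6 + 20 = 14)
(16*(sqrt(4 + 0)*6 + P))*73 = (16*(sqrt(4 + 0)*6 + 14))*73 = (16*(sqrt(4)*6 + 14))*73 = (16*(2*6 + 14))*73 = (16*(12 + 14))*73 = (16*26)*73 = 416*73 = 30368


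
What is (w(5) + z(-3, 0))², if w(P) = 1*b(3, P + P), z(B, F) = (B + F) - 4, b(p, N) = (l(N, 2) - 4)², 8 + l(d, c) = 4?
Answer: 3249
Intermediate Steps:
l(d, c) = -4 (l(d, c) = -8 + 4 = -4)
b(p, N) = 64 (b(p, N) = (-4 - 4)² = (-8)² = 64)
z(B, F) = -4 + B + F
w(P) = 64 (w(P) = 1*64 = 64)
(w(5) + z(-3, 0))² = (64 + (-4 - 3 + 0))² = (64 - 7)² = 57² = 3249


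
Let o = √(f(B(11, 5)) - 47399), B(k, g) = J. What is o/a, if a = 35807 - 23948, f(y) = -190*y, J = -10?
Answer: I*√45499/11859 ≈ 0.017987*I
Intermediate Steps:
B(k, g) = -10
a = 11859
o = I*√45499 (o = √(-190*(-10) - 47399) = √(1900 - 47399) = √(-45499) = I*√45499 ≈ 213.3*I)
o/a = (I*√45499)/11859 = (I*√45499)*(1/11859) = I*√45499/11859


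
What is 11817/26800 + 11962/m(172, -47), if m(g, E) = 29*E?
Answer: -304475029/36528400 ≈ -8.3353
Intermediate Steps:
11817/26800 + 11962/m(172, -47) = 11817/26800 + 11962/((29*(-47))) = 11817*(1/26800) + 11962/(-1363) = 11817/26800 + 11962*(-1/1363) = 11817/26800 - 11962/1363 = -304475029/36528400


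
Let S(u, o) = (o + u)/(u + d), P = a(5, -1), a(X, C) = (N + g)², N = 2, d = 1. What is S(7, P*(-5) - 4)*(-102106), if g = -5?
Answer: 1072113/2 ≈ 5.3606e+5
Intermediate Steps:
a(X, C) = 9 (a(X, C) = (2 - 5)² = (-3)² = 9)
P = 9
S(u, o) = (o + u)/(1 + u) (S(u, o) = (o + u)/(u + 1) = (o + u)/(1 + u))
S(7, P*(-5) - 4)*(-102106) = (((9*(-5) - 4) + 7)/(1 + 7))*(-102106) = (((-45 - 4) + 7)/8)*(-102106) = ((-49 + 7)/8)*(-102106) = ((⅛)*(-42))*(-102106) = -21/4*(-102106) = 1072113/2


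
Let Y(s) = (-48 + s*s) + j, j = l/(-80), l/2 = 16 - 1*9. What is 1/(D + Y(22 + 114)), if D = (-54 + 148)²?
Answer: 40/1091353 ≈ 3.6652e-5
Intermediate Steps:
l = 14 (l = 2*(16 - 1*9) = 2*(16 - 9) = 2*7 = 14)
j = -7/40 (j = 14/(-80) = 14*(-1/80) = -7/40 ≈ -0.17500)
D = 8836 (D = 94² = 8836)
Y(s) = -1927/40 + s² (Y(s) = (-48 + s*s) - 7/40 = (-48 + s²) - 7/40 = -1927/40 + s²)
1/(D + Y(22 + 114)) = 1/(8836 + (-1927/40 + (22 + 114)²)) = 1/(8836 + (-1927/40 + 136²)) = 1/(8836 + (-1927/40 + 18496)) = 1/(8836 + 737913/40) = 1/(1091353/40) = 40/1091353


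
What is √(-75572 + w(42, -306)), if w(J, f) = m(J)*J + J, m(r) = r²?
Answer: I*√1442 ≈ 37.974*I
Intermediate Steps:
w(J, f) = J + J³ (w(J, f) = J²*J + J = J³ + J = J + J³)
√(-75572 + w(42, -306)) = √(-75572 + (42 + 42³)) = √(-75572 + (42 + 74088)) = √(-75572 + 74130) = √(-1442) = I*√1442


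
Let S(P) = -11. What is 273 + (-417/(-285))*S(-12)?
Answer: 24406/95 ≈ 256.91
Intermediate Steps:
273 + (-417/(-285))*S(-12) = 273 - 417/(-285)*(-11) = 273 - 417*(-1/285)*(-11) = 273 + (139/95)*(-11) = 273 - 1529/95 = 24406/95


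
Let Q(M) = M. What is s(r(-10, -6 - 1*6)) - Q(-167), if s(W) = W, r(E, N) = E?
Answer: 157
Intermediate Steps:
s(r(-10, -6 - 1*6)) - Q(-167) = -10 - 1*(-167) = -10 + 167 = 157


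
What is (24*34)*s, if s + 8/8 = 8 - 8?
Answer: -816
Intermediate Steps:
s = -1 (s = -1 + (8 - 8) = -1 + 0 = -1)
(24*34)*s = (24*34)*(-1) = 816*(-1) = -816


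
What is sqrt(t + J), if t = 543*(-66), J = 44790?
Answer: 2*sqrt(2238) ≈ 94.615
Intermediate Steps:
t = -35838
sqrt(t + J) = sqrt(-35838 + 44790) = sqrt(8952) = 2*sqrt(2238)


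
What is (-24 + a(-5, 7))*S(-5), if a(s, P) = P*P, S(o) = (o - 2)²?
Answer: 1225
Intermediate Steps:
S(o) = (-2 + o)²
a(s, P) = P²
(-24 + a(-5, 7))*S(-5) = (-24 + 7²)*(-2 - 5)² = (-24 + 49)*(-7)² = 25*49 = 1225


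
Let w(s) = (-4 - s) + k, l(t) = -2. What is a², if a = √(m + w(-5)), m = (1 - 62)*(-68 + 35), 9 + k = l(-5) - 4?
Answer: 1999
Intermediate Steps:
k = -15 (k = -9 + (-2 - 4) = -9 - 6 = -15)
w(s) = -19 - s (w(s) = (-4 - s) - 15 = -19 - s)
m = 2013 (m = -61*(-33) = 2013)
a = √1999 (a = √(2013 + (-19 - 1*(-5))) = √(2013 + (-19 + 5)) = √(2013 - 14) = √1999 ≈ 44.710)
a² = (√1999)² = 1999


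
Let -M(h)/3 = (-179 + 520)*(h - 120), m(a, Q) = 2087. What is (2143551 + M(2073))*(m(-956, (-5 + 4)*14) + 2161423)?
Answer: 315076288320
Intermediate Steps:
M(h) = 122760 - 1023*h (M(h) = -3*(-179 + 520)*(h - 120) = -1023*(-120 + h) = -3*(-40920 + 341*h) = 122760 - 1023*h)
(2143551 + M(2073))*(m(-956, (-5 + 4)*14) + 2161423) = (2143551 + (122760 - 1023*2073))*(2087 + 2161423) = (2143551 + (122760 - 2120679))*2163510 = (2143551 - 1997919)*2163510 = 145632*2163510 = 315076288320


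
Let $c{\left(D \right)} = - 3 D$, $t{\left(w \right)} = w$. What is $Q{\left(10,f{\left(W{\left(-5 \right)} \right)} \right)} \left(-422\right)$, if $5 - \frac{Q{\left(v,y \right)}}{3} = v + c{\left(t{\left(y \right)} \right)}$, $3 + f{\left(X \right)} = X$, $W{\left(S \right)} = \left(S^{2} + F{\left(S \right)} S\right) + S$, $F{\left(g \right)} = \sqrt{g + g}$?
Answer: $-58236 + 18990 i \sqrt{10} \approx -58236.0 + 60052.0 i$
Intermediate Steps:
$F{\left(g \right)} = \sqrt{2} \sqrt{g}$ ($F{\left(g \right)} = \sqrt{2 g} = \sqrt{2} \sqrt{g}$)
$W{\left(S \right)} = S + S^{2} + \sqrt{2} S^{\frac{3}{2}}$ ($W{\left(S \right)} = \left(S^{2} + \sqrt{2} \sqrt{S} S\right) + S = \left(S^{2} + \sqrt{2} S^{\frac{3}{2}}\right) + S = S + S^{2} + \sqrt{2} S^{\frac{3}{2}}$)
$f{\left(X \right)} = -3 + X$
$Q{\left(v,y \right)} = 15 - 3 v + 9 y$ ($Q{\left(v,y \right)} = 15 - 3 \left(v - 3 y\right) = 15 - \left(- 9 y + 3 v\right) = 15 - 3 v + 9 y$)
$Q{\left(10,f{\left(W{\left(-5 \right)} \right)} \right)} \left(-422\right) = \left(15 - 30 + 9 \left(-3 - 5 \left(1 - 5 + \sqrt{2} \sqrt{-5}\right)\right)\right) \left(-422\right) = \left(15 - 30 + 9 \left(-3 - 5 \left(1 - 5 + \sqrt{2} i \sqrt{5}\right)\right)\right) \left(-422\right) = \left(15 - 30 + 9 \left(-3 - 5 \left(1 - 5 + i \sqrt{10}\right)\right)\right) \left(-422\right) = \left(15 - 30 + 9 \left(-3 - 5 \left(-4 + i \sqrt{10}\right)\right)\right) \left(-422\right) = \left(15 - 30 + 9 \left(-3 + \left(20 - 5 i \sqrt{10}\right)\right)\right) \left(-422\right) = \left(15 - 30 + 9 \left(17 - 5 i \sqrt{10}\right)\right) \left(-422\right) = \left(15 - 30 + \left(153 - 45 i \sqrt{10}\right)\right) \left(-422\right) = \left(138 - 45 i \sqrt{10}\right) \left(-422\right) = -58236 + 18990 i \sqrt{10}$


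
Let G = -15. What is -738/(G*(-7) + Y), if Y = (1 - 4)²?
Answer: -123/19 ≈ -6.4737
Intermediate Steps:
Y = 9 (Y = (-3)² = 9)
-738/(G*(-7) + Y) = -738/(-15*(-7) + 9) = -738/(105 + 9) = -738/114 = -738*1/114 = -123/19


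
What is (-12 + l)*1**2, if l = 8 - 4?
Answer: -8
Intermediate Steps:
l = 4
(-12 + l)*1**2 = (-12 + 4)*1**2 = -8*1 = -8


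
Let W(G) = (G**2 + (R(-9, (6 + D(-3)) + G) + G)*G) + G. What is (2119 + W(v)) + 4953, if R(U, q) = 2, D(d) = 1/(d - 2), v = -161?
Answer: 58431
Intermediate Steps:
D(d) = 1/(-2 + d)
W(G) = G + G**2 + G*(2 + G) (W(G) = (G**2 + (2 + G)*G) + G = (G**2 + G*(2 + G)) + G = G + G**2 + G*(2 + G))
(2119 + W(v)) + 4953 = (2119 - 161*(3 + 2*(-161))) + 4953 = (2119 - 161*(3 - 322)) + 4953 = (2119 - 161*(-319)) + 4953 = (2119 + 51359) + 4953 = 53478 + 4953 = 58431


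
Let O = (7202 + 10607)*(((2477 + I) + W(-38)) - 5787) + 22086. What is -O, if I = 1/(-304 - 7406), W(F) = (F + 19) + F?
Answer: 462143716879/7710 ≈ 5.9941e+7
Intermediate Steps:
W(F) = 19 + 2*F (W(F) = (19 + F) + F = 19 + 2*F)
I = -1/7710 (I = 1/(-7710) = -1/7710 ≈ -0.00012970)
O = -462143716879/7710 (O = (7202 + 10607)*(((2477 - 1/7710) + (19 + 2*(-38))) - 5787) + 22086 = 17809*((19097669/7710 + (19 - 76)) - 5787) + 22086 = 17809*((19097669/7710 - 57) - 5787) + 22086 = 17809*(18658199/7710 - 5787) + 22086 = 17809*(-25959571/7710) + 22086 = -462313999939/7710 + 22086 = -462143716879/7710 ≈ -5.9941e+7)
-O = -1*(-462143716879/7710) = 462143716879/7710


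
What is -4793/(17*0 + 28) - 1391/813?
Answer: -3935657/22764 ≈ -172.89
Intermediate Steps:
-4793/(17*0 + 28) - 1391/813 = -4793/(0 + 28) - 1391*1/813 = -4793/28 - 1391/813 = -3935657/22764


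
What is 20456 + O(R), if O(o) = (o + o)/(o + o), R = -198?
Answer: 20457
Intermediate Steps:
O(o) = 1 (O(o) = (2*o)/((2*o)) = (2*o)*(1/(2*o)) = 1)
20456 + O(R) = 20456 + 1 = 20457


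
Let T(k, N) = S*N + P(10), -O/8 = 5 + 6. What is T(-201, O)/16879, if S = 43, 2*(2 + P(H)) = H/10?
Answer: -7571/33758 ≈ -0.22427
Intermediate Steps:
O = -88 (O = -8*(5 + 6) = -8*11 = -88)
P(H) = -2 + H/20 (P(H) = -2 + (H/10)/2 = -2 + H/20)
T(k, N) = -3/2 + 43*N (T(k, N) = 43*N + (-2 + (1/20)*10) = 43*N + (-2 + ½) = 43*N - 3/2 = -3/2 + 43*N)
T(-201, O)/16879 = (-3/2 + 43*(-88))/16879 = (-3/2 - 3784)*(1/16879) = -7571/2*1/16879 = -7571/33758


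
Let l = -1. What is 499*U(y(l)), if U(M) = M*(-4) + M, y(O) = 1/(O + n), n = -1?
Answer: 1497/2 ≈ 748.50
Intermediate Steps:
y(O) = 1/(-1 + O) (y(O) = 1/(O - 1) = 1/(-1 + O))
U(M) = -3*M (U(M) = -4*M + M = -3*M)
499*U(y(l)) = 499*(-3/(-1 - 1)) = 499*(-3/(-2)) = 499*(-3*(-1/2)) = 499*(3/2) = 1497/2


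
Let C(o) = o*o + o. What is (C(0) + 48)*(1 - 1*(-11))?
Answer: 576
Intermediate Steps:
C(o) = o + o² (C(o) = o² + o = o + o²)
(C(0) + 48)*(1 - 1*(-11)) = (0*(1 + 0) + 48)*(1 - 1*(-11)) = (0*1 + 48)*(1 + 11) = (0 + 48)*12 = 48*12 = 576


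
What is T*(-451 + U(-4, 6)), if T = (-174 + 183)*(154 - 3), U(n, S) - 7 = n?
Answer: -608832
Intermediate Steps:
U(n, S) = 7 + n
T = 1359 (T = 9*151 = 1359)
T*(-451 + U(-4, 6)) = 1359*(-451 + (7 - 4)) = 1359*(-451 + 3) = 1359*(-448) = -608832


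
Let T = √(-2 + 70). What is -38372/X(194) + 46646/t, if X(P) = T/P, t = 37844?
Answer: 23323/18922 - 3722084*√17/17 ≈ -9.0274e+5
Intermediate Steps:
T = 2*√17 (T = √68 = 2*√17 ≈ 8.2462)
X(P) = 2*√17/P (X(P) = (2*√17)/P = 2*√17/P)
-38372/X(194) + 46646/t = -38372*97*√17/17 + 46646/37844 = -38372*97*√17/17 + 46646*(1/37844) = -38372*97*√17/17 + 23323/18922 = -3722084*√17/17 + 23323/18922 = 23323/18922 - 3722084*√17/17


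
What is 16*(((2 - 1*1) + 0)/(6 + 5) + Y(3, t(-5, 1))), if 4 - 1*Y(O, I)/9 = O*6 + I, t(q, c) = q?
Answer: -14240/11 ≈ -1294.5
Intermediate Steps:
Y(O, I) = 36 - 54*O - 9*I (Y(O, I) = 36 - 9*(O*6 + I) = 36 - 9*(6*O + I) = 36 - 9*(I + 6*O) = 36 + (-54*O - 9*I) = 36 - 54*O - 9*I)
16*(((2 - 1*1) + 0)/(6 + 5) + Y(3, t(-5, 1))) = 16*(((2 - 1*1) + 0)/(6 + 5) + (36 - 54*3 - 9*(-5))) = 16*(((2 - 1) + 0)/11 + (36 - 162 + 45)) = 16*((1 + 0)*(1/11) - 81) = 16*(1*(1/11) - 81) = 16*(1/11 - 81) = 16*(-890/11) = -14240/11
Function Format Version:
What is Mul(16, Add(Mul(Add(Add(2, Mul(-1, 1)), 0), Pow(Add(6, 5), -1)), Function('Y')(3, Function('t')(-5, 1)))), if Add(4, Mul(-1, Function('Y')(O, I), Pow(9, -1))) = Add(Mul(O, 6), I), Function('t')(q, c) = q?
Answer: Rational(-14240, 11) ≈ -1294.5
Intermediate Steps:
Function('Y')(O, I) = Add(36, Mul(-54, O), Mul(-9, I)) (Function('Y')(O, I) = Add(36, Mul(-9, Add(Mul(O, 6), I))) = Add(36, Mul(-9, Add(Mul(6, O), I))) = Add(36, Mul(-9, Add(I, Mul(6, O)))) = Add(36, Add(Mul(-54, O), Mul(-9, I))) = Add(36, Mul(-54, O), Mul(-9, I)))
Mul(16, Add(Mul(Add(Add(2, Mul(-1, 1)), 0), Pow(Add(6, 5), -1)), Function('Y')(3, Function('t')(-5, 1)))) = Mul(16, Add(Mul(Add(Add(2, Mul(-1, 1)), 0), Pow(Add(6, 5), -1)), Add(36, Mul(-54, 3), Mul(-9, -5)))) = Mul(16, Add(Mul(Add(Add(2, -1), 0), Pow(11, -1)), Add(36, -162, 45))) = Mul(16, Add(Mul(Add(1, 0), Rational(1, 11)), -81)) = Mul(16, Add(Mul(1, Rational(1, 11)), -81)) = Mul(16, Add(Rational(1, 11), -81)) = Mul(16, Rational(-890, 11)) = Rational(-14240, 11)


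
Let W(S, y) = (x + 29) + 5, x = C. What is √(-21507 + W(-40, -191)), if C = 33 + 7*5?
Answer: I*√21405 ≈ 146.3*I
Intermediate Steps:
C = 68 (C = 33 + 35 = 68)
x = 68
W(S, y) = 102 (W(S, y) = (68 + 29) + 5 = 97 + 5 = 102)
√(-21507 + W(-40, -191)) = √(-21507 + 102) = √(-21405) = I*√21405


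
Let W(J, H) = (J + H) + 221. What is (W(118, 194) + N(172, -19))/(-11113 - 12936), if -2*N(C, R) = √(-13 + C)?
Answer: -533/24049 + √159/48098 ≈ -0.021901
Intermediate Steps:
N(C, R) = -√(-13 + C)/2
W(J, H) = 221 + H + J (W(J, H) = (H + J) + 221 = 221 + H + J)
(W(118, 194) + N(172, -19))/(-11113 - 12936) = ((221 + 194 + 118) - √(-13 + 172)/2)/(-11113 - 12936) = (533 - √159/2)/(-24049) = (533 - √159/2)*(-1/24049) = -533/24049 + √159/48098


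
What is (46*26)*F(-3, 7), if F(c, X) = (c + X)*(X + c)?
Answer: 19136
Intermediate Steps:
F(c, X) = (X + c)**2 (F(c, X) = (X + c)*(X + c) = (X + c)**2)
(46*26)*F(-3, 7) = (46*26)*(7 - 3)**2 = 1196*4**2 = 1196*16 = 19136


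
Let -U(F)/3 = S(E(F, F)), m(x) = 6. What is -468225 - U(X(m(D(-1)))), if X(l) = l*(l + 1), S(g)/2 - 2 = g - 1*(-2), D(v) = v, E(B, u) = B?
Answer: -467949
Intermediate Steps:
S(g) = 8 + 2*g (S(g) = 4 + 2*(g - 1*(-2)) = 4 + 2*(g + 2) = 4 + 2*(2 + g) = 4 + (4 + 2*g) = 8 + 2*g)
X(l) = l*(1 + l)
U(F) = -24 - 6*F (U(F) = -3*(8 + 2*F) = -24 - 6*F)
-468225 - U(X(m(D(-1)))) = -468225 - (-24 - 36*(1 + 6)) = -468225 - (-24 - 36*7) = -468225 - (-24 - 6*42) = -468225 - (-24 - 252) = -468225 - 1*(-276) = -468225 + 276 = -467949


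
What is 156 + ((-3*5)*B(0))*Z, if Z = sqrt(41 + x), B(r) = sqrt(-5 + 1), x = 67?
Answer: 156 - 180*I*sqrt(3) ≈ 156.0 - 311.77*I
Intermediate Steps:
B(r) = 2*I (B(r) = sqrt(-4) = 2*I)
Z = 6*sqrt(3) (Z = sqrt(41 + 67) = sqrt(108) = 6*sqrt(3) ≈ 10.392)
156 + ((-3*5)*B(0))*Z = 156 + ((-3*5)*(2*I))*(6*sqrt(3)) = 156 + (-30*I)*(6*sqrt(3)) = 156 - 180*I*sqrt(3)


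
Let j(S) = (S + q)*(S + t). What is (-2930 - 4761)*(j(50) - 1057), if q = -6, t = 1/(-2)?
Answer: -8621611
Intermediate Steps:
t = -1/2 ≈ -0.50000
j(S) = (-6 + S)*(-1/2 + S) (j(S) = (S - 6)*(S - 1/2) = (-6 + S)*(-1/2 + S))
(-2930 - 4761)*(j(50) - 1057) = (-2930 - 4761)*((3 + 50**2 - 13/2*50) - 1057) = -7691*((3 + 2500 - 325) - 1057) = -7691*(2178 - 1057) = -7691*1121 = -8621611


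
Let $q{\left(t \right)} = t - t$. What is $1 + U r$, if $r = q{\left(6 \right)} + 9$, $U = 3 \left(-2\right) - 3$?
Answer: $-80$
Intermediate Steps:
$q{\left(t \right)} = 0$
$U = -9$ ($U = -6 - 3 = -9$)
$r = 9$ ($r = 0 + 9 = 9$)
$1 + U r = 1 - 81 = -80$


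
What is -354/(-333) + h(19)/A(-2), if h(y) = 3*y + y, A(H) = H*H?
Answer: 2227/111 ≈ 20.063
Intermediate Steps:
A(H) = H**2
h(y) = 4*y
-354/(-333) + h(19)/A(-2) = -354/(-333) + (4*19)/((-2)**2) = -354*(-1/333) + 76/4 = 118/111 + 76*(1/4) = 118/111 + 19 = 2227/111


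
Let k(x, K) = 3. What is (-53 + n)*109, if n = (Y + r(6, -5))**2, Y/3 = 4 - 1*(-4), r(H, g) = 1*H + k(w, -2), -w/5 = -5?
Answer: 112924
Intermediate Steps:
w = 25 (w = -5*(-5) = 25)
r(H, g) = 3 + H (r(H, g) = 1*H + 3 = H + 3 = 3 + H)
Y = 24 (Y = 3*(4 - 1*(-4)) = 3*(4 + 4) = 3*8 = 24)
n = 1089 (n = (24 + (3 + 6))**2 = (24 + 9)**2 = 33**2 = 1089)
(-53 + n)*109 = (-53 + 1089)*109 = 1036*109 = 112924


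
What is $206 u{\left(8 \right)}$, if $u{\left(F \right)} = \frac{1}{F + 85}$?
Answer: $\frac{206}{93} \approx 2.2151$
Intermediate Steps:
$u{\left(F \right)} = \frac{1}{85 + F}$
$206 u{\left(8 \right)} = \frac{206}{85 + 8} = \frac{206}{93}$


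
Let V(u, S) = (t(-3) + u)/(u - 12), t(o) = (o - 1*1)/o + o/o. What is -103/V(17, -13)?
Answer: -1545/58 ≈ -26.638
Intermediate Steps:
t(o) = 1 + (-1 + o)/o (t(o) = (o - 1)/o + 1 = (-1 + o)/o + 1 = 1 + (-1 + o)/o)
V(u, S) = (7/3 + u)/(-12 + u) (V(u, S) = ((2 - 1/(-3)) + u)/(u - 12) = ((2 - 1*(-1/3)) + u)/(-12 + u) = ((2 + 1/3) + u)/(-12 + u) = (7/3 + u)/(-12 + u))
-103/V(17, -13) = -103*(-12 + 17)/(7/3 + 17) = -103/((58/3)/5) = -103/((1/5)*(58/3)) = -103/58/15 = -103*15/58 = -1545/58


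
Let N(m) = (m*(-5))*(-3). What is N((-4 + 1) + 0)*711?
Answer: -31995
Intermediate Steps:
N(m) = 15*m (N(m) = -5*m*(-3) = 15*m)
N((-4 + 1) + 0)*711 = (15*((-4 + 1) + 0))*711 = (15*(-3 + 0))*711 = (15*(-3))*711 = -45*711 = -31995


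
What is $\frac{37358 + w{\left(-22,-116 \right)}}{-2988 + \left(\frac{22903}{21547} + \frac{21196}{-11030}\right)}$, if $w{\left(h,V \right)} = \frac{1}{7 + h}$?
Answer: $- \frac{122182759081}{9775353567} \approx -12.499$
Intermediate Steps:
$\frac{37358 + w{\left(-22,-116 \right)}}{-2988 + \left(\frac{22903}{21547} + \frac{21196}{-11030}\right)} = \frac{37358 + \frac{1}{7 - 22}}{-2988 + \left(\frac{22903}{21547} + \frac{21196}{-11030}\right)} = \frac{37358 + \frac{1}{-15}}{-2988 + \left(22903 \cdot \frac{1}{21547} + 21196 \left(- \frac{1}{11030}\right)\right)} = \frac{37358 - \frac{1}{15}}{-2988 + \left(\frac{22903}{21547} - \frac{10598}{5515}\right)} = \frac{560369}{15 \left(-2988 - \frac{102045061}{118831705}\right)} = \frac{560369}{15 \left(- \frac{355171179601}{118831705}\right)} = \frac{560369}{15} \left(- \frac{118831705}{355171179601}\right) = - \frac{122182759081}{9775353567}$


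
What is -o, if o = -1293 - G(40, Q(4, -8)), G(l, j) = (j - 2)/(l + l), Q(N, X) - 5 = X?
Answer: 20687/16 ≈ 1292.9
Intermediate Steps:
Q(N, X) = 5 + X
G(l, j) = (-2 + j)/(2*l) (G(l, j) = (-2 + j)/((2*l)) = (-2 + j)*(1/(2*l)) = (-2 + j)/(2*l))
o = -20687/16 (o = -1293 - (-2 + (5 - 8))/(2*40) = -1293 - (-2 - 3)/(2*40) = -1293 - (-5)/(2*40) = -1293 - 1*(-1/16) = -1293 + 1/16 = -20687/16 ≈ -1292.9)
-o = -1*(-20687/16) = 20687/16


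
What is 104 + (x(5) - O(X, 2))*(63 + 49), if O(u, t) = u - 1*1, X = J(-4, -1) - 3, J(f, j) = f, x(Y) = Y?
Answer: 1560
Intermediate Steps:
X = -7 (X = -4 - 3 = -7)
O(u, t) = -1 + u (O(u, t) = u - 1 = -1 + u)
104 + (x(5) - O(X, 2))*(63 + 49) = 104 + (5 - (-1 - 7))*(63 + 49) = 104 + (5 - 1*(-8))*112 = 104 + (5 + 8)*112 = 104 + 13*112 = 104 + 1456 = 1560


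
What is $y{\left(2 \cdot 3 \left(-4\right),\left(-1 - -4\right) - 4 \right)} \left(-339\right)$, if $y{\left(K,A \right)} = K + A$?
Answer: $8475$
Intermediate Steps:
$y{\left(K,A \right)} = A + K$
$y{\left(2 \cdot 3 \left(-4\right),\left(-1 - -4\right) - 4 \right)} \left(-339\right) = \left(\left(\left(-1 - -4\right) - 4\right) + 2 \cdot 3 \left(-4\right)\right) \left(-339\right) = \left(\left(\left(-1 + 4\right) - 4\right) + 6 \left(-4\right)\right) \left(-339\right) = \left(\left(3 - 4\right) - 24\right) \left(-339\right) = \left(-1 - 24\right) \left(-339\right) = \left(-25\right) \left(-339\right) = 8475$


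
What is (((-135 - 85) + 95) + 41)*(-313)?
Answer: 26292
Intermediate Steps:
(((-135 - 85) + 95) + 41)*(-313) = ((-220 + 95) + 41)*(-313) = (-125 + 41)*(-313) = -84*(-313) = 26292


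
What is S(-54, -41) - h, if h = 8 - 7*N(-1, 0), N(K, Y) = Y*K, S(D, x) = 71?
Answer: 63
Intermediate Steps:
N(K, Y) = K*Y
h = 8 (h = 8 - (-7)*0 = 8 - 7*0 = 8 + 0 = 8)
S(-54, -41) - h = 71 - 1*8 = 71 - 8 = 63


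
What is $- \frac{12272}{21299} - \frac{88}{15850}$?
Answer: $- \frac{1664284}{2860925} \approx -0.58173$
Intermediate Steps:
$- \frac{12272}{21299} - \frac{88}{15850} = \left(-12272\right) \frac{1}{21299} - \frac{44}{7925} = - \frac{208}{361} - \frac{44}{7925} = - \frac{1664284}{2860925}$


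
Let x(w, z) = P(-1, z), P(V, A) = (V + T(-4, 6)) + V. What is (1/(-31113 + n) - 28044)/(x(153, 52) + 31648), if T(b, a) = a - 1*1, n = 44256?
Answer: -368582291/415989093 ≈ -0.88604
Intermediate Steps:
T(b, a) = -1 + a (T(b, a) = a - 1 = -1 + a)
P(V, A) = 5 + 2*V (P(V, A) = (V + (-1 + 6)) + V = (V + 5) + V = (5 + V) + V = 5 + 2*V)
x(w, z) = 3 (x(w, z) = 5 + 2*(-1) = 5 - 2 = 3)
(1/(-31113 + n) - 28044)/(x(153, 52) + 31648) = (1/(-31113 + 44256) - 28044)/(3 + 31648) = (1/13143 - 28044)/31651 = (1/13143 - 28044)*(1/31651) = -368582291/13143*1/31651 = -368582291/415989093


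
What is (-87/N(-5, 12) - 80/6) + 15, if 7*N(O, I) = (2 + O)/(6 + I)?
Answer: 10967/3 ≈ 3655.7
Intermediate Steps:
N(O, I) = (2 + O)/(7*(6 + I)) (N(O, I) = ((2 + O)/(6 + I))/7 = (2 + O)/(7*(6 + I)))
(-87/N(-5, 12) - 80/6) + 15 = (-87*7*(6 + 12)/(2 - 5) - 80/6) + 15 = (-87/((⅐)*(-3)/18) - 80*⅙) + 15 = (-87/((⅐)*(1/18)*(-3)) - 40/3) + 15 = (-87/(-1/42) - 40/3) + 15 = (-87*(-42) - 40/3) + 15 = (3654 - 40/3) + 15 = 10922/3 + 15 = 10967/3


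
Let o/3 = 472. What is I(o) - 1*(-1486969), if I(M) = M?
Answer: 1488385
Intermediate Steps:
o = 1416 (o = 3*472 = 1416)
I(o) - 1*(-1486969) = 1416 - 1*(-1486969) = 1416 + 1486969 = 1488385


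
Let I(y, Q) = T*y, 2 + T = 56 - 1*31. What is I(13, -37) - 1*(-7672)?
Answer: 7971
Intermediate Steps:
T = 23 (T = -2 + (56 - 1*31) = -2 + (56 - 31) = -2 + 25 = 23)
I(y, Q) = 23*y
I(13, -37) - 1*(-7672) = 23*13 - 1*(-7672) = 299 + 7672 = 7971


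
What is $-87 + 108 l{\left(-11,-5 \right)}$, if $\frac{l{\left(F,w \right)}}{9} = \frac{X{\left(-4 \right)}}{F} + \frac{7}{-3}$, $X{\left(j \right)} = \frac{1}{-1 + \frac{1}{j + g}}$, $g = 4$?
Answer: $-2355$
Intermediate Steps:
$X{\left(j \right)} = \frac{1}{-1 + \frac{1}{4 + j}}$ ($X{\left(j \right)} = \frac{1}{-1 + \frac{1}{j + 4}} = \frac{1}{-1 + \frac{1}{4 + j}}$)
$l{\left(F,w \right)} = -21$ ($l{\left(F,w \right)} = 9 \left(\frac{\frac{1}{3 - 4} \left(-4 - -4\right)}{F} + \frac{7}{-3}\right) = 9 \left(\frac{\frac{1}{-1} \left(-4 + 4\right)}{F} + 7 \left(- \frac{1}{3}\right)\right) = 9 \left(\frac{\left(-1\right) 0}{F} - \frac{7}{3}\right) = 9 \left(\frac{0}{F} - \frac{7}{3}\right) = 9 \left(0 - \frac{7}{3}\right) = 9 \left(- \frac{7}{3}\right) = -21$)
$-87 + 108 l{\left(-11,-5 \right)} = -87 + 108 \left(-21\right) = -87 - 2268 = -2355$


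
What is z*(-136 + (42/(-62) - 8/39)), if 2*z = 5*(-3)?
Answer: 827455/806 ≈ 1026.6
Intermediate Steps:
z = -15/2 (z = (5*(-3))/2 = (1/2)*(-15) = -15/2 ≈ -7.5000)
z*(-136 + (42/(-62) - 8/39)) = -15*(-136 + (42/(-62) - 8/39))/2 = -15*(-136 + (42*(-1/62) - 8*1/39))/2 = -15*(-136 + (-21/31 - 8/39))/2 = -15*(-136 - 1067/1209)/2 = -15/2*(-165491/1209) = 827455/806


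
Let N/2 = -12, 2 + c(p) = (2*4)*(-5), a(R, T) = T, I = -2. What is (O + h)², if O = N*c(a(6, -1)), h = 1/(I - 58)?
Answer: 3657709441/3600 ≈ 1.0160e+6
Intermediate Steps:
c(p) = -42 (c(p) = -2 + (2*4)*(-5) = -2 + 8*(-5) = -2 - 40 = -42)
N = -24 (N = 2*(-12) = -24)
h = -1/60 (h = 1/(-2 - 58) = 1/(-60) = -1/60 ≈ -0.016667)
O = 1008 (O = -24*(-42) = 1008)
(O + h)² = (1008 - 1/60)² = (60479/60)² = 3657709441/3600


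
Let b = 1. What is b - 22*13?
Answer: -285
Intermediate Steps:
b - 22*13 = 1 - 22*13 = 1 - 286 = -285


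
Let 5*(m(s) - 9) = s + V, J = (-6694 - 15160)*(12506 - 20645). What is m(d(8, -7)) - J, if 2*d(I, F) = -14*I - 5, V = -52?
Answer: -1778697191/10 ≈ -1.7787e+8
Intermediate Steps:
d(I, F) = -5/2 - 7*I (d(I, F) = (-14*I - 5)/2 = (-5 - 14*I)/2 = -5/2 - 7*I)
J = 177869706 (J = -21854*(-8139) = 177869706)
m(s) = -7/5 + s/5 (m(s) = 9 + (s - 52)/5 = 9 + (-52 + s)/5 = 9 + (-52/5 + s/5) = -7/5 + s/5)
m(d(8, -7)) - J = (-7/5 + (-5/2 - 7*8)/5) - 1*177869706 = (-7/5 + (-5/2 - 56)/5) - 177869706 = (-7/5 + (⅕)*(-117/2)) - 177869706 = (-7/5 - 117/10) - 177869706 = -131/10 - 177869706 = -1778697191/10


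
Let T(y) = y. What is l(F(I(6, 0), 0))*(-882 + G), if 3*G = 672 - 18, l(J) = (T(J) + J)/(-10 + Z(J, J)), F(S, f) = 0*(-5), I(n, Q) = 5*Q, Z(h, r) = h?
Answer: 0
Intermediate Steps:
F(S, f) = 0
l(J) = 2*J/(-10 + J) (l(J) = (J + J)/(-10 + J) = (2*J)/(-10 + J) = 2*J/(-10 + J))
G = 218 (G = (672 - 18)/3 = (1/3)*654 = 218)
l(F(I(6, 0), 0))*(-882 + G) = (2*0/(-10 + 0))*(-882 + 218) = (2*0/(-10))*(-664) = (2*0*(-1/10))*(-664) = 0*(-664) = 0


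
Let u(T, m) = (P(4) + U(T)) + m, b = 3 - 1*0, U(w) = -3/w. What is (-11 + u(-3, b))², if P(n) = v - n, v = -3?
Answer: 196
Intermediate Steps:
P(n) = -3 - n
b = 3 (b = 3 + 0 = 3)
u(T, m) = -7 + m - 3/T (u(T, m) = ((-3 - 1*4) - 3/T) + m = ((-3 - 4) - 3/T) + m = (-7 - 3/T) + m = -7 + m - 3/T)
(-11 + u(-3, b))² = (-11 + (-7 + 3 - 3/(-3)))² = (-11 + (-7 + 3 - 3*(-⅓)))² = (-11 + (-7 + 3 + 1))² = (-11 - 3)² = (-14)² = 196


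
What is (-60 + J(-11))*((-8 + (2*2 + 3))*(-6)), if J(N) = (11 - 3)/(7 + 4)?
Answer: -3912/11 ≈ -355.64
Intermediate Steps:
J(N) = 8/11
(-60 + J(-11))*((-8 + (2*2 + 3))*(-6)) = (-60 + 8/11)*((-8 + (2*2 + 3))*(-6)) = -652*(-8 + (4 + 3))*(-6)/11 = -652*(-8 + 7)*(-6)/11 = -(-652)*(-6)/11 = -652/11*6 = -3912/11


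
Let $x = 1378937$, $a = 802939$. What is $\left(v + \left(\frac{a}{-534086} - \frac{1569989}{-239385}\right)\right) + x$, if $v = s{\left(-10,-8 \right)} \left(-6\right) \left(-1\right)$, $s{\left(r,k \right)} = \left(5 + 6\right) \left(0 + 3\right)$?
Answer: $\frac{176326058576192389}{127852177110} \approx 1.3791 \cdot 10^{6}$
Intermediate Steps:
$s{\left(r,k \right)} = 33$ ($s{\left(r,k \right)} = 11 \cdot 3 = 33$)
$v = 198$ ($v = 33 \left(-6\right) \left(-1\right) = \left(-198\right) \left(-1\right) = 198$)
$\left(v + \left(\frac{a}{-534086} - \frac{1569989}{-239385}\right)\right) + x = \left(198 + \left(\frac{802939}{-534086} - \frac{1569989}{-239385}\right)\right) + 1378937 = \left(198 + \left(802939 \left(- \frac{1}{534086}\right) - - \frac{1569989}{239385}\right)\right) + 1378937 = \left(198 + \left(- \frac{802939}{534086} + \frac{1569989}{239385}\right)\right) + 1378937 = \left(198 + \frac{646297592539}{127852177110}\right) + 1378937 = \frac{25961028660319}{127852177110} + 1378937 = \frac{176326058576192389}{127852177110}$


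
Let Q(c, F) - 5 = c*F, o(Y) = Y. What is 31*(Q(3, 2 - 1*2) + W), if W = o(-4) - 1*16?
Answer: -465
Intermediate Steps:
W = -20 (W = -4 - 1*16 = -4 - 16 = -20)
Q(c, F) = 5 + F*c (Q(c, F) = 5 + c*F = 5 + F*c)
31*(Q(3, 2 - 1*2) + W) = 31*((5 + (2 - 1*2)*3) - 20) = 31*((5 + (2 - 2)*3) - 20) = 31*((5 + 0*3) - 20) = 31*((5 + 0) - 20) = 31*(5 - 20) = 31*(-15) = -465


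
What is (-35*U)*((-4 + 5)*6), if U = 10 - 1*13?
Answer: 630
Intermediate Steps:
U = -3 (U = 10 - 13 = -3)
(-35*U)*((-4 + 5)*6) = (-35*(-3))*((-4 + 5)*6) = 105*(1*6) = 105*6 = 630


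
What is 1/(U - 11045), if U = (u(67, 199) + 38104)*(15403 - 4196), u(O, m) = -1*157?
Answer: 1/425260984 ≈ 2.3515e-9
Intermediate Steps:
u(O, m) = -157
U = 425272029 (U = (-157 + 38104)*(15403 - 4196) = 37947*11207 = 425272029)
1/(U - 11045) = 1/(425272029 - 11045) = 1/425260984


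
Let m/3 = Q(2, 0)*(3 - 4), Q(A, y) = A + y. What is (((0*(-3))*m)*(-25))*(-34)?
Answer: 0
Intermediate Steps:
m = -6 (m = 3*((2 + 0)*(3 - 4)) = 3*(2*(-1)) = 3*(-2) = -6)
(((0*(-3))*m)*(-25))*(-34) = (((0*(-3))*(-6))*(-25))*(-34) = ((0*(-6))*(-25))*(-34) = (0*(-25))*(-34) = 0*(-34) = 0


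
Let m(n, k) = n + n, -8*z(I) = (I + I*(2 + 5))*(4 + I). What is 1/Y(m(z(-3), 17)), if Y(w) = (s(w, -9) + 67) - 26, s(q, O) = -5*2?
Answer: 1/31 ≈ 0.032258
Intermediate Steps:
s(q, O) = -10
z(I) = -I*(4 + I) (z(I) = -(I + I*(2 + 5))*(4 + I)/8 = -(I + I*7)*(4 + I)/8 = -(I + 7*I)*(4 + I)/8 = -8*I*(4 + I)/8 = -I*(4 + I))
m(n, k) = 2*n
Y(w) = 31 (Y(w) = (-10 + 67) - 26 = 57 - 26 = 31)
1/Y(m(z(-3), 17)) = 1/31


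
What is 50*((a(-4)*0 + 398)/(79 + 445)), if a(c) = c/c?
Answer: 4975/131 ≈ 37.977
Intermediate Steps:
a(c) = 1
50*((a(-4)*0 + 398)/(79 + 445)) = 50*((1*0 + 398)/(79 + 445)) = 50*((0 + 398)/524) = 50*(398*(1/524)) = 50*(199/262) = 4975/131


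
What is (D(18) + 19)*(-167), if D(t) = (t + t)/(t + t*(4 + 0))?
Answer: -16199/5 ≈ -3239.8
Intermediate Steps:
D(t) = ⅖ (D(t) = (2*t)/(t + t*4) = (2*t)/(t + 4*t) = (2*t)/((5*t)) = (2*t)*(1/(5*t)) = ⅖)
(D(18) + 19)*(-167) = (⅖ + 19)*(-167) = (97/5)*(-167) = -16199/5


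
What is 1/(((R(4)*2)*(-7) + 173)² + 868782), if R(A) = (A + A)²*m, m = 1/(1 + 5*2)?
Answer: 121/106136671 ≈ 1.1400e-6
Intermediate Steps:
m = 1/11 (m = 1/(1 + 10) = 1/11 ≈ 0.090909)
R(A) = 4*A²/11 (R(A) = (A + A)²*(1/11) = (2*A)²*(1/11) = (4*A²)*(1/11) = 4*A²/11)
1/(((R(4)*2)*(-7) + 173)² + 868782) = 1/(((((4/11)*4²)*2)*(-7) + 173)² + 868782) = 1/(((((4/11)*16)*2)*(-7) + 173)² + 868782) = 1/((((64/11)*2)*(-7) + 173)² + 868782) = 1/(((128/11)*(-7) + 173)² + 868782) = 1/((-896/11 + 173)² + 868782) = 1/((1007/11)² + 868782) = 1/(1014049/121 + 868782) = 1/(106136671/121) = 121/106136671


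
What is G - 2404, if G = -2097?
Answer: -4501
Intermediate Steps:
G - 2404 = -2097 - 2404 = -4501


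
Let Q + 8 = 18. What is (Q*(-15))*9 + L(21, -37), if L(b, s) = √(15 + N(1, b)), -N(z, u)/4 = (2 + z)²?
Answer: -1350 + I*√21 ≈ -1350.0 + 4.5826*I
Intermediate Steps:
Q = 10 (Q = -8 + 18 = 10)
N(z, u) = -4*(2 + z)²
L(b, s) = I*√21 (L(b, s) = √(15 - 4*(2 + 1)²) = √(15 - 4*3²) = √(15 - 4*9) = √(15 - 36) = √(-21) = I*√21)
(Q*(-15))*9 + L(21, -37) = (10*(-15))*9 + I*√21 = -150*9 + I*√21 = -1350 + I*√21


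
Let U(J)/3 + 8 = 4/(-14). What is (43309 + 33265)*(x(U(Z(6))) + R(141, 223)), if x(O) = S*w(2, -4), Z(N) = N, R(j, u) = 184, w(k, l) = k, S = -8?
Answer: 12864432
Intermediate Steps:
U(J) = -174/7 (U(J) = -24 + 3*(4/(-14)) = -24 + 3*(4*(-1/14)) = -24 + 3*(-2/7) = -24 - 6/7 = -174/7)
x(O) = -16 (x(O) = -8*2 = -16)
(43309 + 33265)*(x(U(Z(6))) + R(141, 223)) = (43309 + 33265)*(-16 + 184) = 76574*168 = 12864432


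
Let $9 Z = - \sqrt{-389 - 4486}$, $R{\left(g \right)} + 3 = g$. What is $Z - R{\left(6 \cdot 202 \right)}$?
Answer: $-1209 - \frac{5 i \sqrt{195}}{9} \approx -1209.0 - 7.7579 i$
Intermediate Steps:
$R{\left(g \right)} = -3 + g$
$Z = - \frac{5 i \sqrt{195}}{9}$ ($Z = \frac{\left(-1\right) \sqrt{-389 - 4486}}{9} = \frac{\left(-1\right) \sqrt{-4875}}{9} = \frac{\left(-1\right) 5 i \sqrt{195}}{9} = \frac{\left(-5\right) i \sqrt{195}}{9} = - \frac{5 i \sqrt{195}}{9} \approx - 7.7579 i$)
$Z - R{\left(6 \cdot 202 \right)} = - \frac{5 i \sqrt{195}}{9} - \left(-3 + 6 \cdot 202\right) = - \frac{5 i \sqrt{195}}{9} - \left(-3 + 1212\right) = - \frac{5 i \sqrt{195}}{9} - 1209 = -1209 - \frac{5 i \sqrt{195}}{9}$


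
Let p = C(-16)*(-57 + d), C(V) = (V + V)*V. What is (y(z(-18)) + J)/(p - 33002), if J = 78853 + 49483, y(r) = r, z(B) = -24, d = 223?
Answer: 64156/25995 ≈ 2.4680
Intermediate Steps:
C(V) = 2*V² (C(V) = (2*V)*V = 2*V²)
J = 128336
p = 84992 (p = (2*(-16)²)*(-57 + 223) = (2*256)*166 = 512*166 = 84992)
(y(z(-18)) + J)/(p - 33002) = (-24 + 128336)/(84992 - 33002) = 128312/51990 = 128312*(1/51990) = 64156/25995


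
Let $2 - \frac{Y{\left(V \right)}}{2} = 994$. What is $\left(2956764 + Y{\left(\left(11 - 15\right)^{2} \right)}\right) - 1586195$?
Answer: $1368585$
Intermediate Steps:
$Y{\left(V \right)} = -1984$ ($Y{\left(V \right)} = 4 - 1988 = -1984$)
$\left(2956764 + Y{\left(\left(11 - 15\right)^{2} \right)}\right) - 1586195 = \left(2956764 - 1984\right) - 1586195 = 2954780 - 1586195 = 1368585$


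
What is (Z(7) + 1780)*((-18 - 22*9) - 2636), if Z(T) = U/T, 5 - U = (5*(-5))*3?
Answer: -35764080/7 ≈ -5.1092e+6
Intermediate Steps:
U = 80 (U = 5 - 5*(-5)*3 = 5 - (-25)*3 = 5 - 1*(-75) = 5 + 75 = 80)
Z(T) = 80/T
(Z(7) + 1780)*((-18 - 22*9) - 2636) = (80/7 + 1780)*((-18 - 22*9) - 2636) = (80*(⅐) + 1780)*((-18 - 198) - 2636) = (80/7 + 1780)*(-216 - 2636) = (12540/7)*(-2852) = -35764080/7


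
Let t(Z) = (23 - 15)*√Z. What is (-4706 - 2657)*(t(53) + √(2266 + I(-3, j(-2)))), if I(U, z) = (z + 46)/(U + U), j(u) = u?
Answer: -58904*√53 - 161986*√42/3 ≈ -7.7876e+5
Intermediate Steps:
I(U, z) = (46 + z)/(2*U) (I(U, z) = (46 + z)/((2*U)) = (46 + z)*(1/(2*U)) = (46 + z)/(2*U))
t(Z) = 8*√Z
(-4706 - 2657)*(t(53) + √(2266 + I(-3, j(-2)))) = (-4706 - 2657)*(8*√53 + √(2266 + (½)*(46 - 2)/(-3))) = -7363*(8*√53 + √(2266 + (½)*(-⅓)*44)) = -7363*(8*√53 + √(2266 - 22/3)) = -7363*(8*√53 + √(6776/3)) = -7363*(8*√53 + 22*√42/3) = -58904*√53 - 161986*√42/3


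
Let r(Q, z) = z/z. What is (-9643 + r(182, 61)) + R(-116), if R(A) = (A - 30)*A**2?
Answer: -1974218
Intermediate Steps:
R(A) = A**2*(-30 + A) (R(A) = (-30 + A)*A**2 = A**2*(-30 + A))
r(Q, z) = 1
(-9643 + r(182, 61)) + R(-116) = (-9643 + 1) + (-116)**2*(-30 - 116) = -9642 + 13456*(-146) = -9642 - 1964576 = -1974218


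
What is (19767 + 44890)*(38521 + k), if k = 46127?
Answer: 5473085736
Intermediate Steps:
(19767 + 44890)*(38521 + k) = (19767 + 44890)*(38521 + 46127) = 64657*84648 = 5473085736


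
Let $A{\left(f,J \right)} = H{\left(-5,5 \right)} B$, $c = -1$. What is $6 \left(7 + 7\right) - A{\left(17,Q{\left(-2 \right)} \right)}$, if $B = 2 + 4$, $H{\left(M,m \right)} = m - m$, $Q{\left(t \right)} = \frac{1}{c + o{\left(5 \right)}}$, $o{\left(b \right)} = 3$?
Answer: $84$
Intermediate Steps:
$Q{\left(t \right)} = \frac{1}{2}$ ($Q{\left(t \right)} = \frac{1}{-1 + 3} = \frac{1}{2}$)
$H{\left(M,m \right)} = 0$
$B = 6$
$A{\left(f,J \right)} = 0$ ($A{\left(f,J \right)} = 0 \cdot 6 = 0$)
$6 \left(7 + 7\right) - A{\left(17,Q{\left(-2 \right)} \right)} = 6 \left(7 + 7\right) - 0 = 6 \cdot 14 + 0 = 84 + 0 = 84$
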